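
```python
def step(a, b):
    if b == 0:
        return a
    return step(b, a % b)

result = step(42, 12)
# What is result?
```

step(42, 12) -> step(12, 6) -> step(6, 0) -> 6

Answer: 6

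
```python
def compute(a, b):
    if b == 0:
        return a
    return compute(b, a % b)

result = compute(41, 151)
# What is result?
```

compute(41, 151) -> compute(151, 41) -> compute(41, 28) -> compute(28, 13) -> compute(13, 2) -> compute(2, 1) -> compute(1, 0) -> 1

Answer: 1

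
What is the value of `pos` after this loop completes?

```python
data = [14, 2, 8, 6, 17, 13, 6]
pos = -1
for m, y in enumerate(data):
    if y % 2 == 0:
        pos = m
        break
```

First even number index in [14, 2, 8, 6, 17, 13, 6]
`pos` takes the values: -1 → 0

Answer: 0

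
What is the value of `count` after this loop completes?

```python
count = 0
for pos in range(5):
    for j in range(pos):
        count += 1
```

Triangle number: 0+1+2+...+4
`count` takes the values: 0 → 1 → 2 → 3 → 4 → 5 → 6 → 7 → 8 → 9 → 10

Answer: 10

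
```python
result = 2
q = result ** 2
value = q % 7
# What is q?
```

Trace:
`result = 2` → result = 2
`q = result ** 2` → q = 4
`value = q % 7` → value = 4
So q = 4

Answer: 4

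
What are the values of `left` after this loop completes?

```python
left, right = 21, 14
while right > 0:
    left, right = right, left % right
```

GCD of 21 and 14
`left` takes the values: 21 → 14 → 7

Answer: 7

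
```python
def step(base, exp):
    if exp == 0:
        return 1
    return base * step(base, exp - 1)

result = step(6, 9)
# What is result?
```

step(6, 9) = 6 * 6 * 6 * 6 * 6 * 6 * 6 * 6 * 6 = 10077696

Answer: 10077696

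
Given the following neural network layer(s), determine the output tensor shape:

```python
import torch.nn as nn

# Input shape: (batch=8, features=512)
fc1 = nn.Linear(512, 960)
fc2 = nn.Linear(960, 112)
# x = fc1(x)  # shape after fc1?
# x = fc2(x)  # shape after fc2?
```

Input: (8, 512) -> after fc1: (8, 960) -> Output: (8, 112)

Answer: (8, 112)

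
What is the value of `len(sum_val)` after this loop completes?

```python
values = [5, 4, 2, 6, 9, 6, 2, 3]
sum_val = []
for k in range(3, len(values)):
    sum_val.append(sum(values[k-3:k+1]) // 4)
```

Number of 4-element averages
`sum_val` takes the values: [] → [4] → [4, 5] → [4, 5, 5] → [4, 5, 5, 5] → [4, 5, 5, 5, 5]
So `len(sum_val)` = 5

Answer: 5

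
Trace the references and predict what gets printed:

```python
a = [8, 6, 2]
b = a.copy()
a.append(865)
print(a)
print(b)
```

Key concept: list.copy() creates independent copy.
Step by step:
`a = [8, 6, 2]` → a = [8, 6, 2]
`b = a.copy()` → b = [8, 6, 2]
`a.append(865)` → a = [8, 6, 2, 865]
`print(a)` → prints [8, 6, 2, 865]
`print(b)` → prints [8, 6, 2]

Answer:
[8, 6, 2, 865]
[8, 6, 2]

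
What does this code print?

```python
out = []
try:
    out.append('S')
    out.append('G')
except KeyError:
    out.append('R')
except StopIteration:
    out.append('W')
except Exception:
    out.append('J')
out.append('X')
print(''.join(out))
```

Execution trace: 'S' (try body) → 'G' (try body, no exception) → 'X' (after the try/except). Output: SGX

Answer: SGX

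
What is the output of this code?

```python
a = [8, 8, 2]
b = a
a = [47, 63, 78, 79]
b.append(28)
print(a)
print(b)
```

Key concept: rebinding vs mutation: a is rebound to a new list, b still points at the original.
Step by step:
`a = [8, 8, 2]` → a = [8, 8, 2]
`b = a` → b = [8, 8, 2] (same object as a)
`a = [47, 63, 78, 79]` → a = [47, 63, 78, 79]
`b.append(28)` → b = [8, 8, 2, 28]
`print(a)` → prints [47, 63, 78, 79]
`print(b)` → prints [8, 8, 2, 28]

Answer:
[47, 63, 78, 79]
[8, 8, 2, 28]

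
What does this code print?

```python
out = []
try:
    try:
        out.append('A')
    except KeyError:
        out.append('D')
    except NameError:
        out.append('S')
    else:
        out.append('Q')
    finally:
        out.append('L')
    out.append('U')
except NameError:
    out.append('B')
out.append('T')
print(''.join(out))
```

Execution trace: 'A' (inner try body, no exception) → 'Q' (inner else) → 'L' (inner finally) → 'U' (try body, no exception) → 'T' (after the try/except). Output: AQLUT

Answer: AQLUT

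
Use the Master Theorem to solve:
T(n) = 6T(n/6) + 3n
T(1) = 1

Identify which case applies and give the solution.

a=6, b=6, f(n)=3n. log_6(6) = 1. Since c=1 = 1, Case 2 applies: T(n) = Θ(n^log_b(a) · log n) = O(n log n).

Answer: O(n log n) - Case 2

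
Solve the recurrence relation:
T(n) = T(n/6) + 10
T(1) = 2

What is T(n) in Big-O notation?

Each step divides n by 6 and adds 10. After log_6(n) steps we reach T(1)=2. So T(n) = 10·log_6(n) + 2 = O(log n).

Answer: O(log n)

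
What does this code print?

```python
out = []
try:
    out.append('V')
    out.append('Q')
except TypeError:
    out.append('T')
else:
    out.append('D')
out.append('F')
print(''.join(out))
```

Execution trace: 'V' (try body) → 'Q' (try body, no exception) → 'D' (else) → 'F' (after the try/except). Output: VQDF

Answer: VQDF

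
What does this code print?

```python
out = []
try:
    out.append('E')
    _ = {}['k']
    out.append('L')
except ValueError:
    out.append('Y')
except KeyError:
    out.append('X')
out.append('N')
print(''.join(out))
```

Execution trace: 'E' (try body) → 'X' (except KeyError) → 'N' (after the try/except). Output: EXN

Answer: EXN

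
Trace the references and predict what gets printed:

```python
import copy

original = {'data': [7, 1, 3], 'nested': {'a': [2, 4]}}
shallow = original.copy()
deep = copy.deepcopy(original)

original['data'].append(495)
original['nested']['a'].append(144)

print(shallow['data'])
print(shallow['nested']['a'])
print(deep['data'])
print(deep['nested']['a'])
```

Key concept: comparing shallow vs deep copy.
Step by step:
`original = {'data': [7, 1, 3], 'nested': {'a': [2, 4]}}` → original = {'data': [7, 1, 3], 'nested': {'a': [2, 4]}}
`shallow = original.copy()` → shallow = {'data': [7, 1, 3], 'nested': {'a': [2, 4]}}
`deep = copy.deepcopy(original)` → deep = {'data': [7, 1, 3], 'nested': {'a': [2, 4]}}
`original['data'].append(495)` → original = {'data': [7, 1, 3, 495], 'nested': {'a': [2, 4]}}; shallow = {'data': [7, 1, 3, 495], 'nested': {'a': [2, 4]}}
`original['nested']['a'].append(144)` → original = {'data': [7, 1, 3, 495], 'nested': {'a': [2, 4, 144]}}; shallow = {'data': [7, 1, 3, 495], 'nested': {'a': [2, 4, 144]}}
`print(shallow['data'])` → prints [7, 1, 3, 495]
`print(shallow['nested']['a'])` → prints [2, 4, 144]
`print(deep['data'])` → prints [7, 1, 3]
`print(deep['nested']['a'])` → prints [2, 4]

Answer:
[7, 1, 3, 495]
[2, 4, 144]
[7, 1, 3]
[2, 4]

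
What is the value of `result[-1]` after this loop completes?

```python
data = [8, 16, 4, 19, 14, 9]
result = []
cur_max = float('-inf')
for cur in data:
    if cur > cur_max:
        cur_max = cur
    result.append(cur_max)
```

Running max ends at 19
`result` takes the values: [] → [8] → [8, 16] → [8, 16, 16] → [8, 16, 16, 19] → [8, 16, 16, 19, 19] → [8, 16, 16, 19, 19, 19]
So `result[-1]` = 19

Answer: 19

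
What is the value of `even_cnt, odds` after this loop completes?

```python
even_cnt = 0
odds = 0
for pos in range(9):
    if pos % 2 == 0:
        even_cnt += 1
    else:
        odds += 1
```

Count evens and odds in range(9)
`even_cnt, odds` takes the values: (0, 0) → (1, 0) → (1, 1) → (2, 1) → (2, 2) → (3, 2) → (3, 3) → (4, 3) → (4, 4) → (5, 4)

Answer: 5, 4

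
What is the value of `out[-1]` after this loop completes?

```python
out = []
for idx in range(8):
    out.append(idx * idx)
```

Last element of squares 0 to 7
`out` takes the values: [] → [0] → [0, 1] → [0, 1, 4] → [0, 1, 4, 9] → [0, 1, 4, 9, 16] → [0, 1, 4, 9, 16, 25] → [0, 1, 4, 9, 16, 25, 36] → [0, 1, 4, 9, 16, 25, 36, 49]
So `out[-1]` = 49

Answer: 49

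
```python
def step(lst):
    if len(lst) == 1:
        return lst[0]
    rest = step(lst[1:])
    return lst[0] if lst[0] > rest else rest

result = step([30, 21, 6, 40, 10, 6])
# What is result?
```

Recursive max over [30, 21, 6, 40, 10, 6] = 40

Answer: 40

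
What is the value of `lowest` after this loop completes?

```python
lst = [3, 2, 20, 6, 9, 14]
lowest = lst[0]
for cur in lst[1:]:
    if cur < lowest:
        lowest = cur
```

Minimum of [3, 2, 20, 6, 9, 14]
`lowest` takes the values: 3 → 2

Answer: 2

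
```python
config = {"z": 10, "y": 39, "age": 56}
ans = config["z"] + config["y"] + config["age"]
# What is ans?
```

Trace:
`config = {"z": 10, "y": 39, "age": 56}` → config = {'z': 10, 'y': 39, 'age': 56}
`ans = config["z"] + config["y"] + config["age"]` → ans = 105
So ans = 105

Answer: 105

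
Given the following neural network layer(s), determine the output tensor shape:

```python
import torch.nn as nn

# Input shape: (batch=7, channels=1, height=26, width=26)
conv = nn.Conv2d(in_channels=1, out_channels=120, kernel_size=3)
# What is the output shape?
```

Input: (7, 1, 26, 26) -> Output: (7, 120, 24, 24)

Answer: (7, 120, 24, 24)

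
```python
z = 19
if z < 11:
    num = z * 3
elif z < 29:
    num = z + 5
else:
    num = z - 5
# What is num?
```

Trace:
`z = 19` → z = 19
`if z < 11: ...` → z < 11 is False, z < 29 is True → num = 24
So num = 24

Answer: 24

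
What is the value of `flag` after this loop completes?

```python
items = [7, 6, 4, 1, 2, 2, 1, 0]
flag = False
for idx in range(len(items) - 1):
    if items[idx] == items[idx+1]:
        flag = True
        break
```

Check consecutive duplicates in [7, 6, 4, 1, 2, 2, 1, 0]
`flag` takes the values: False → True

Answer: True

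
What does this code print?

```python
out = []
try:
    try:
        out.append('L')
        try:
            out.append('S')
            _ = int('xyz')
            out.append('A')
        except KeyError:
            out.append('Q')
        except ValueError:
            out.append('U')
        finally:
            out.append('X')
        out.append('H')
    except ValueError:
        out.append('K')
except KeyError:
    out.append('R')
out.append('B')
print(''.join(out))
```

Execution trace: 'L' (try body) → 'S' (inner try body) → 'U' (inner except ValueError) → 'X' (inner finally) → 'H' (try body, no exception) → 'B' (after the try/except). Output: LSUXHB

Answer: LSUXHB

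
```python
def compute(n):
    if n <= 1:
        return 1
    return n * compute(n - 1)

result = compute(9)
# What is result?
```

compute(9) = 9 * 8 * 7 * 6 * 5 * 4 * 3 * 2 * 1 = 362880

Answer: 362880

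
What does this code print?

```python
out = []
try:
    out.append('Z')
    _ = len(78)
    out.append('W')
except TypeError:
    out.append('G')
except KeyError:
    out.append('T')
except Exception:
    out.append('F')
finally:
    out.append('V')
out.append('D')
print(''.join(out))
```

Execution trace: 'Z' (try body) → 'G' (except TypeError) → 'V' (finally) → 'D' (after the try/except). Output: ZGVD

Answer: ZGVD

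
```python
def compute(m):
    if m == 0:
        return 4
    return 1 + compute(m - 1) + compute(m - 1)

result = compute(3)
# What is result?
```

compute(m) = 1 + 2·compute(m-1), compute(0)=4. Closed form: (4+1)·2^3 - 1 = 39.

Answer: 39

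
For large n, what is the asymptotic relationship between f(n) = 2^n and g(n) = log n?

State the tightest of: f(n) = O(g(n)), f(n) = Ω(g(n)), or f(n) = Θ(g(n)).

2^n vs log n: f(n) = Ω(g(n)) but not O(g(n)) — 2^n grows strictly faster than log n.

Answer: f(n) = Ω(g(n)) but not O(g(n)) — 2^n grows strictly faster than log n.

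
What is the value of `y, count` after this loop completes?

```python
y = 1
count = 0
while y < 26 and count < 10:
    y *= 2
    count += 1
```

Double until >= 26 or 10 iterations
`y, count` takes the values: (1, 0) → (2, 0) → (2, 1) → (4, 1) → (4, 2) → (8, 2) → (8, 3) → (16, 3) → (16, 4) → (32, 4) → (32, 5)

Answer: 32, 5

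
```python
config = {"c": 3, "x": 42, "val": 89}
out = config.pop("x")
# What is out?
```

Trace:
`config = {"c": 3, "x": 42, "val": 89}` → config = {'c': 3, 'x': 42, 'val': 89}
`out = config.pop("x")` → config = {'c': 3, 'val': 89}; out = 42
So out = 42

Answer: 42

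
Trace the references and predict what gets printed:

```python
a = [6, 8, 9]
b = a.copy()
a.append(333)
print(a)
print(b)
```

Key concept: list.copy() creates independent copy.
Step by step:
`a = [6, 8, 9]` → a = [6, 8, 9]
`b = a.copy()` → b = [6, 8, 9]
`a.append(333)` → a = [6, 8, 9, 333]
`print(a)` → prints [6, 8, 9, 333]
`print(b)` → prints [6, 8, 9]

Answer:
[6, 8, 9, 333]
[6, 8, 9]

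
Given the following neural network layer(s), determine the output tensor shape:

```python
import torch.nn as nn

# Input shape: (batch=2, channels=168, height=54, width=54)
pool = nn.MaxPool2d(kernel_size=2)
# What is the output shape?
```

Input: (2, 168, 54, 54) -> Output: (2, 168, 27, 27)

Answer: (2, 168, 27, 27)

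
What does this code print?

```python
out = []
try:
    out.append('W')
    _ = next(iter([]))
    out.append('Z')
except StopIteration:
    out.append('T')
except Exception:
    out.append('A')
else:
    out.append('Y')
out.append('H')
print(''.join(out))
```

Execution trace: 'W' (try body) → 'T' (except StopIteration) → 'H' (after the try/except). Output: WTH

Answer: WTH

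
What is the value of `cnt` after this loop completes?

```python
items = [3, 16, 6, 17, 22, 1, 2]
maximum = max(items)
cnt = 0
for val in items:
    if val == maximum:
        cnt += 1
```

Count of max value 22 in [3, 16, 6, 17, 22, 1, 2]
`cnt` takes the values: 0 → 1

Answer: 1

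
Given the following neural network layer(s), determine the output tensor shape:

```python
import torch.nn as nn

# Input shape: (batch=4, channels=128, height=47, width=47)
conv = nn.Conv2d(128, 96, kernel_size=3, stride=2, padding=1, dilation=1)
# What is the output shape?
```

Input: (4, 128, 47, 47) -> Output: (4, 96, 24, 24)

Answer: (4, 96, 24, 24)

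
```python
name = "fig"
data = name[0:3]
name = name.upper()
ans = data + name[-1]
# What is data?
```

Trace:
`name = "fig"` → name = 'fig'
`data = name[0:3]` → data = 'fig'
`name = name.upper()` → name = 'FIG'
`ans = data + name[-1]` → ans = 'figG'
So data = 'fig'

Answer: 'fig'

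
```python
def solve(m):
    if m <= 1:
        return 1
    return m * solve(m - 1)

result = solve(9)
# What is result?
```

solve(9) = 9 * 8 * 7 * 6 * 5 * 4 * 3 * 2 * 1 = 362880

Answer: 362880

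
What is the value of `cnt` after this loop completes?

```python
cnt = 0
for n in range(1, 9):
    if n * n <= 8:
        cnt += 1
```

Count numbers where n² ≤ 8
`cnt` takes the values: 0 → 1 → 2

Answer: 2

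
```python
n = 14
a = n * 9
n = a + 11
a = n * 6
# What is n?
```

Trace:
`n = 14` → n = 14
`a = n * 9` → a = 126
`n = a + 11` → n = 137
`a = n * 6` → a = 822
So n = 137

Answer: 137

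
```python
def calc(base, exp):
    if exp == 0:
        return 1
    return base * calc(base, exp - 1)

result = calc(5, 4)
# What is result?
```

calc(5, 4) = 5 * 5 * 5 * 5 = 625

Answer: 625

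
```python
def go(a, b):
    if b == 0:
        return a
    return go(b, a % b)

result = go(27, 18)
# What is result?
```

go(27, 18) -> go(18, 9) -> go(9, 0) -> 9

Answer: 9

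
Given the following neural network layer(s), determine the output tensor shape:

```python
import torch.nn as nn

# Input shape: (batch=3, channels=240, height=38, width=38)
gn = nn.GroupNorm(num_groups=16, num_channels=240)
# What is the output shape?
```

Input: (3, 240, 38, 38) -> Output: (3, 240, 38, 38)

Answer: (3, 240, 38, 38)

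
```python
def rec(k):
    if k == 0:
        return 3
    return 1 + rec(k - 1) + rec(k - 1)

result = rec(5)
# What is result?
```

rec(k) = 1 + 2·rec(k-1), rec(0)=3. Closed form: (3+1)·2^5 - 1 = 127.

Answer: 127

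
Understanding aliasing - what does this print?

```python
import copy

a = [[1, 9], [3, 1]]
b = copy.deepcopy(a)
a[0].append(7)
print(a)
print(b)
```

Key concept: deep copy is fully independent.
Step by step:
`a = [[1, 9], [3, 1]]` → a = [[1, 9], [3, 1]]
`b = copy.deepcopy(a)` → b = [[1, 9], [3, 1]]
`a[0].append(7)` → a = [[1, 9, 7], [3, 1]]
`print(a)` → prints [[1, 9, 7], [3, 1]]
`print(b)` → prints [[1, 9], [3, 1]]

Answer:
[[1, 9, 7], [3, 1]]
[[1, 9], [3, 1]]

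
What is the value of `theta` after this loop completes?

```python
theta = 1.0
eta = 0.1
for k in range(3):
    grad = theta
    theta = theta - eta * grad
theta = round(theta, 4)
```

Gradient descent: w = 1.0 * (1 - 0.1)^3
`theta` takes the values: 1.0 → 0.9 → 0.81 → 0.729

Answer: 0.729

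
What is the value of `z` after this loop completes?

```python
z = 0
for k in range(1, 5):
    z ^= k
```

XOR of 1 to 4
`z` takes the values: 0 → 1 → 3 → 0 → 4

Answer: 4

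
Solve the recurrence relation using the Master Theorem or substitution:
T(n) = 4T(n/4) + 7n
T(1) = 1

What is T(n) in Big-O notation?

By Master Theorem: a=4, b=4, f(n)=7n. Since log_4(4) = 1 and f(n) = Θ(n^1), Case 2 applies. T(n) = O(n log n).

Answer: O(n log n)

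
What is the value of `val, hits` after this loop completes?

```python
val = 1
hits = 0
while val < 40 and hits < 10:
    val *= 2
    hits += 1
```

Double until >= 40 or 10 iterations
`val, hits` takes the values: (1, 0) → (2, 0) → (2, 1) → (4, 1) → (4, 2) → (8, 2) → (8, 3) → (16, 3) → (16, 4) → (32, 4) → (32, 5) → (64, 5) → (64, 6)

Answer: 64, 6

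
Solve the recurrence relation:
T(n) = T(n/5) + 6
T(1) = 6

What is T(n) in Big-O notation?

Each step divides n by 5 and adds 6. After log_5(n) steps we reach T(1)=6. So T(n) = 6·log_5(n) + 6 = O(log n).

Answer: O(log n)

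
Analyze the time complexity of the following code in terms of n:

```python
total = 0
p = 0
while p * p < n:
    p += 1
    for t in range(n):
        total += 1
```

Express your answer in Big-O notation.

Each loop level contributes: √n × n. Multiplying the contributions gives O(n√n).

Answer: O(n√n)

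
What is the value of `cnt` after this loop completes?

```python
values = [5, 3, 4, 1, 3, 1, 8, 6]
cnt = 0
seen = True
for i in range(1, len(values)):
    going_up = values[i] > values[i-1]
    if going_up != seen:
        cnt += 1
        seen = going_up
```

Count direction changes in [5, 3, 4, 1, 3, 1, 8, 6]
`cnt` takes the values: 0 → 1 → 2 → 3 → 4 → 5 → 6 → 7

Answer: 7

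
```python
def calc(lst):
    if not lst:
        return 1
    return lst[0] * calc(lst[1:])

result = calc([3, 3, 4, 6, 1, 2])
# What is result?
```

Product over [3, 3, 4, 6, 1, 2] = 3 * 3 * 4 * 6 * 1 * 2 = 432

Answer: 432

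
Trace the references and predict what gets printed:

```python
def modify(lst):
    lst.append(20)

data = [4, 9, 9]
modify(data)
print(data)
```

Key concept: function modifies passed list.
Step by step:
`data = [4, 9, 9]` → data = [4, 9, 9]
`modify(data)` → data = [4, 9, 9, 20]
`print(data)` → prints [4, 9, 9, 20]

Answer: [4, 9, 9, 20]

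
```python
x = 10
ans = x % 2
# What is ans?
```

Trace:
`x = 10` → x = 10
`ans = x % 2` → ans = 0
So ans = 0

Answer: 0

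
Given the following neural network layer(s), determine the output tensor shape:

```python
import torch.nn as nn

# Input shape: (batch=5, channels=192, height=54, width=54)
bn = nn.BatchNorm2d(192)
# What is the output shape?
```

Input: (5, 192, 54, 54) -> Output: (5, 192, 54, 54)

Answer: (5, 192, 54, 54)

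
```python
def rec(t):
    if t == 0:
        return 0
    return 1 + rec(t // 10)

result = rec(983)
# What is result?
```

Count of digits of 983: 3

Answer: 3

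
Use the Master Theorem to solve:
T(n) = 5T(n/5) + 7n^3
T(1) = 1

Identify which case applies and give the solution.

a=5, b=5, f(n)=7n^3. log_5(5) = 1. Since c=3 > 1 and the regularity condition holds (5(n/5)^3 = (5/5^3)n^3 with 5/5^3 < 1), Case 3 applies: T(n) = Θ(f(n)) = O(n^3).

Answer: O(n^3) - Case 3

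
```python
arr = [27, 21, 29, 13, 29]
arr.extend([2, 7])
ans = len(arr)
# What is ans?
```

Trace:
`arr = [27, 21, 29, 13, 29]` → arr = [27, 21, 29, 13, 29]
`arr.extend([2, 7])` → arr = [27, 21, 29, 13, 29, 2, 7]
`ans = len(arr)` → ans = 7
So ans = 7

Answer: 7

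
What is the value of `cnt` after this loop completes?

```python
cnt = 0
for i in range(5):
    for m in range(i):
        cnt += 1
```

Triangle number: 0+1+2+...+4
`cnt` takes the values: 0 → 1 → 2 → 3 → 4 → 5 → 6 → 7 → 8 → 9 → 10

Answer: 10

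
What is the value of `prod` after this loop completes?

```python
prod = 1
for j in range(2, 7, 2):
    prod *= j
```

Product of even numbers 2 to 6
`prod` takes the values: 1 → 2 → 8 → 48

Answer: 48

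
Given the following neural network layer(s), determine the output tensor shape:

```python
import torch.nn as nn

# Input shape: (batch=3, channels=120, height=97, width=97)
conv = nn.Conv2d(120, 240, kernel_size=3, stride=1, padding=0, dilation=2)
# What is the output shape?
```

Input: (3, 120, 97, 97) -> Output: (3, 240, 93, 93)

Answer: (3, 240, 93, 93)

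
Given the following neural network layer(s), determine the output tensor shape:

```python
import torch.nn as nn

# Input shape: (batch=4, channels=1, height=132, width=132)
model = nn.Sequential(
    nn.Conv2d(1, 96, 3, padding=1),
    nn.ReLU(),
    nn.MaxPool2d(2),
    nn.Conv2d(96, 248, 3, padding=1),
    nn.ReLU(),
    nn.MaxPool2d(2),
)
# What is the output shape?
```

Input: (4, 1, 132, 132) -> after first Conv2d: (4, 96, 132, 132) -> after first MaxPool2d: (4, 96, 66, 66) -> after second Conv2d: (4, 248, 66, 66) -> Output: (4, 248, 33, 33)

Answer: (4, 248, 33, 33)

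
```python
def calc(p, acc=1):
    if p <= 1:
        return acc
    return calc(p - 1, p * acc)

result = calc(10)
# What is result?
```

Accumulator trace (n, acc): (10, 1) -> (9, 10) -> (8, 90) -> (7, 720) -> (6, 5040) -> (5, 30240) -> (4, 151200) -> (3, 604800) -> (2, 1814400) -> (1, 3628800) -> return 3628800

Answer: 3628800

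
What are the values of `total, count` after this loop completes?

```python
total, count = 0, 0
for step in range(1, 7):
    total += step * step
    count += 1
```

Sum of squares and count
`total, count` takes the values: (0, 0) → (1, 0) → (1, 1) → (5, 1) → (5, 2) → (14, 2) → (14, 3) → (30, 3) → (30, 4) → (55, 4) → (55, 5) → (91, 5) → (91, 6)

Answer: 91, 6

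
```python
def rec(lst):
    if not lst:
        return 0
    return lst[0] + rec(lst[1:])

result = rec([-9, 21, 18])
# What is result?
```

(-9) + 21 + 18 + 0 = 30

Answer: 30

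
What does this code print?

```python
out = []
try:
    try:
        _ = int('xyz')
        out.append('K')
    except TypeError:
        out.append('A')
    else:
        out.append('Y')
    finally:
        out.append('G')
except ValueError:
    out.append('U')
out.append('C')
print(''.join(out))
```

Execution trace: 'G' (finally) → 'U' (outer except ValueError) → 'C' (after the try/except). Output: GUC

Answer: GUC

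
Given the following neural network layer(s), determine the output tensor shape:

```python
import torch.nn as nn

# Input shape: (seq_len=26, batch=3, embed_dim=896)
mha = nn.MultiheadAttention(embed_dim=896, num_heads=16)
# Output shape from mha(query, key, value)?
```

Input: (26, 3, 896) -> Output: (26, 3, 896)

Answer: (26, 3, 896)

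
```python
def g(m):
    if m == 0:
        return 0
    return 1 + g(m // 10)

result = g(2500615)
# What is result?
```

Count of digits of 2500615: 7

Answer: 7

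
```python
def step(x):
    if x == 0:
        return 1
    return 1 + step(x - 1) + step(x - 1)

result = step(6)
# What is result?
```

step(x) = 1 + 2·step(x-1), step(0)=1. Closed form: (1+1)·2^6 - 1 = 127.

Answer: 127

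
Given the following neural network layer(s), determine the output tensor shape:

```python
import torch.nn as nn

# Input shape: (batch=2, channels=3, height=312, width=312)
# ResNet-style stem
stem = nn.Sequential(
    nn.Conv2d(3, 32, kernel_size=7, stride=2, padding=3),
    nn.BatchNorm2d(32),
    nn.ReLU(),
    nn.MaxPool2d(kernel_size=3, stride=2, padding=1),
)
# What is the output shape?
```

Input: (2, 3, 312, 312) -> after Conv2d 7x7 stride=2: (2, 32, 156, 156) -> Output: (2, 32, 78, 78)

Answer: (2, 32, 78, 78)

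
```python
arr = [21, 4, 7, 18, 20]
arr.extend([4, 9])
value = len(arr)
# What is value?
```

Trace:
`arr = [21, 4, 7, 18, 20]` → arr = [21, 4, 7, 18, 20]
`arr.extend([4, 9])` → arr = [21, 4, 7, 18, 20, 4, 9]
`value = len(arr)` → value = 7
So value = 7

Answer: 7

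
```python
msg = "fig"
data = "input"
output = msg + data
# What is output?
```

Trace:
`msg = "fig"` → msg = 'fig'
`data = "input"` → data = 'input'
`output = msg + data` → output = 'figinput'
So output = 'figinput'

Answer: 'figinput'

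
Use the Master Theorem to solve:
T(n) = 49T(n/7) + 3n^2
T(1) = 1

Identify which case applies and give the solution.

a=49, b=7, f(n)=3n^2. log_7(49) = 2. Since c=2 = 2, Case 2 applies: T(n) = Θ(n^log_b(a) · log n) = O(n^2 log n).

Answer: O(n^2 log n) - Case 2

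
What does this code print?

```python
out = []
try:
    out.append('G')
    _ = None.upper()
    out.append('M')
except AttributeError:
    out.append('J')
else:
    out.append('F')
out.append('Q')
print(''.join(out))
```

Execution trace: 'G' (try body) → 'J' (except AttributeError) → 'Q' (after the try/except). Output: GJQ

Answer: GJQ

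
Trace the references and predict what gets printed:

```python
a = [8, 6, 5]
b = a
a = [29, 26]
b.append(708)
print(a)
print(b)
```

Key concept: rebinding vs mutation: a is rebound to a new list, b still points at the original.
Step by step:
`a = [8, 6, 5]` → a = [8, 6, 5]
`b = a` → b = [8, 6, 5] (same object as a)
`a = [29, 26]` → a = [29, 26]
`b.append(708)` → b = [8, 6, 5, 708]
`print(a)` → prints [29, 26]
`print(b)` → prints [8, 6, 5, 708]

Answer:
[29, 26]
[8, 6, 5, 708]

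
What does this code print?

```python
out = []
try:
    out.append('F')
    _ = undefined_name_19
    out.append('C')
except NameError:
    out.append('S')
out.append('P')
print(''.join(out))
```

Execution trace: 'F' (try body) → 'S' (except NameError) → 'P' (after the try/except). Output: FSP

Answer: FSP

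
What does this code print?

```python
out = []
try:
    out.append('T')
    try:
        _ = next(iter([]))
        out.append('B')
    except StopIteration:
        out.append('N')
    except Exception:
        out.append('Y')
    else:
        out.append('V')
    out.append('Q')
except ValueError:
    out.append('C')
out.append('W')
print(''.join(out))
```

Execution trace: 'T' (try body) → 'N' (inner except StopIteration) → 'Q' (try body, no exception) → 'W' (after the try/except). Output: TNQW

Answer: TNQW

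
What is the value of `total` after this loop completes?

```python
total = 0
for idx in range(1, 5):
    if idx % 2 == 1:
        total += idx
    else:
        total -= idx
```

Add odd, subtract even
`total` takes the values: 0 → 1 → -1 → 2 → -2

Answer: -2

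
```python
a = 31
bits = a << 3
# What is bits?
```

Trace:
`a = 31` → a = 31
`bits = a << 3` → bits = 248
So bits = 248

Answer: 248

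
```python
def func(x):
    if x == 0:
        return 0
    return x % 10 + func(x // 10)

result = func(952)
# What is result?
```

Sum of digits of 952: 2 + 5 + 9 = 16

Answer: 16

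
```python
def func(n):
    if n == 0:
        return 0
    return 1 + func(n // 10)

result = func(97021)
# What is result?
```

Count of digits of 97021: 5

Answer: 5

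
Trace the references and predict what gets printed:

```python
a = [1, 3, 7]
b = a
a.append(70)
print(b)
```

Key concept: basic list aliasing.
Step by step:
`a = [1, 3, 7]` → a = [1, 3, 7]
`b = a` → b = [1, 3, 7] (same object as a)
`a.append(70)` → a = [1, 3, 7, 70] (same object as b); b = [1, 3, 7, 70] (same object as a)
`print(b)` → prints [1, 3, 7, 70]

Answer: [1, 3, 7, 70]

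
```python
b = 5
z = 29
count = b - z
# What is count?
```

Trace:
`b = 5` → b = 5
`z = 29` → z = 29
`count = b - z` → count = -24
So count = -24

Answer: -24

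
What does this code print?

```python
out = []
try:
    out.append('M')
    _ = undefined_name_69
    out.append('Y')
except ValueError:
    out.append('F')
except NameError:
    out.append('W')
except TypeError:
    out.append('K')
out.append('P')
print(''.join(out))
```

Execution trace: 'M' (try body) → 'W' (except NameError) → 'P' (after the try/except). Output: MWP

Answer: MWP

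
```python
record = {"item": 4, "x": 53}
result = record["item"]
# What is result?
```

Trace:
`record = {"item": 4, "x": 53}` → record = {'item': 4, 'x': 53}
`result = record["item"]` → result = 4
So result = 4

Answer: 4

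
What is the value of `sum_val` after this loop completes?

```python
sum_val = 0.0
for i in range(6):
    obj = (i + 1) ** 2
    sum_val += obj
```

Sum of squared losses 1² + 2² + ... + 6²
`sum_val` takes the values: 0.0 → 1.0 → 5.0 → 14.0 → 30.0 → 55.0 → 91.0

Answer: 91.0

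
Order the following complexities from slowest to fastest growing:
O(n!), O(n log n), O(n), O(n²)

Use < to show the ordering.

Ordered by growth rate: O(n) < O(n log n) < O(n²) < O(n!)

Answer: O(n) < O(n log n) < O(n²) < O(n!)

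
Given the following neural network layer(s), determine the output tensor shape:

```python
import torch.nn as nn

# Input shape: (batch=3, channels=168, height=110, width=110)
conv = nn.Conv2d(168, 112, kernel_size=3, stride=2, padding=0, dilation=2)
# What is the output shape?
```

Input: (3, 168, 110, 110) -> Output: (3, 112, 53, 53)

Answer: (3, 112, 53, 53)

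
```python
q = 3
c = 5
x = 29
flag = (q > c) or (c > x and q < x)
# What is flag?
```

Trace:
`q = 3` → q = 3
`c = 5` → c = 5
`x = 29` → x = 29
`flag = (q > c) or (c > x and q < x)` → flag = False
So flag = False

Answer: False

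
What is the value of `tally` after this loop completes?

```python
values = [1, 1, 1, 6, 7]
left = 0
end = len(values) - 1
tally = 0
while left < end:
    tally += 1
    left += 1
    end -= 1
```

Iterations until pointers meet (list length 5)
`tally` takes the values: 0 → 1 → 2

Answer: 2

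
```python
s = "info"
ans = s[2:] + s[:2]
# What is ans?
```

Trace:
`s = "info"` → s = 'info'
`ans = s[2:] + s[:2]` → ans = 'foin'
So ans = 'foin'

Answer: 'foin'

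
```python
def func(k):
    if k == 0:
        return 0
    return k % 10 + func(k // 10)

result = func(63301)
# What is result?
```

Sum of digits of 63301: 1 + 0 + 3 + 3 + 6 = 13

Answer: 13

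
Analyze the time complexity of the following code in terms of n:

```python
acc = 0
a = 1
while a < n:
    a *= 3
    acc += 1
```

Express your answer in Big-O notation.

Each loop level contributes: log n. Multiplying the contributions gives O(log n).

Answer: O(log n)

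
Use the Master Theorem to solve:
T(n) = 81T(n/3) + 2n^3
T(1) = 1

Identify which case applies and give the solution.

a=81, b=3, f(n)=2n^3. log_3(81) = 4. Since c=3 < 4, Case 1 applies: T(n) = Θ(n^log_b(a)) = O(n^4).

Answer: O(n^4) - Case 1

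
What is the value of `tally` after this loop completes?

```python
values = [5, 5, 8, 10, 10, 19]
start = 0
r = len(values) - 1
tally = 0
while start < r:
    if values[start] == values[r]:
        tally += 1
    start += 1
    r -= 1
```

Count matching pairs from ends
`tally` takes the values: 0

Answer: 0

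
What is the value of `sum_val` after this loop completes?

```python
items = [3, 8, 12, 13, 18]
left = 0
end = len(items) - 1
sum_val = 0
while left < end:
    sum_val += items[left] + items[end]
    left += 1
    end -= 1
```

Sum of pairs from ends
`sum_val` takes the values: 0 → 21 → 42

Answer: 42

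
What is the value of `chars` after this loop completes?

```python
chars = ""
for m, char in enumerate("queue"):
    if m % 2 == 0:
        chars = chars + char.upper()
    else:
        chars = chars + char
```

Uppercase even positions in 'queue'
`chars` takes the values: "" → "Q" → "Qu" → "QuE" → "QuEu" → "QuEuE"

Answer: "QuEuE"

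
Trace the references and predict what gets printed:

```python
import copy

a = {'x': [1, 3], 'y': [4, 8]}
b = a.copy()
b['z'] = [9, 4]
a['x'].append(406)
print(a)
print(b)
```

Key concept: shallow copy of dict with mutable values.
Step by step:
`a = {'x': [1, 3], 'y': [4, 8]}` → a = {'x': [1, 3], 'y': [4, 8]}
`b = a.copy()` → b = {'x': [1, 3], 'y': [4, 8]}
`b['z'] = [9, 4]` → b = {'x': [1, 3], 'y': [4, 8], 'z': [9, 4]}
`a['x'].append(406)` → a = {'x': [1, 3, 406], 'y': [4, 8]}; b = {'x': [1, 3, 406], 'y': [4, 8], 'z': [9, 4]}
`print(a)` → prints {'x': [1, 3, 406], 'y': [4, 8]}
`print(b)` → prints {'x': [1, 3, 406], 'y': [4, 8], 'z': [9, 4]}

Answer:
{'x': [1, 3, 406], 'y': [4, 8]}
{'x': [1, 3, 406], 'y': [4, 8], 'z': [9, 4]}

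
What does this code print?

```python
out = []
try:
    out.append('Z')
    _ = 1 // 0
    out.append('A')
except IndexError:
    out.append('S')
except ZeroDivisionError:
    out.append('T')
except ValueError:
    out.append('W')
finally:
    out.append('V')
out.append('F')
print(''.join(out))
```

Execution trace: 'Z' (try body) → 'T' (except ZeroDivisionError) → 'V' (finally) → 'F' (after the try/except). Output: ZTVF

Answer: ZTVF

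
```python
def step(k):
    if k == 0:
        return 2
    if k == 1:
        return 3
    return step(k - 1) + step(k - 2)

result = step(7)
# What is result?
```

Build up from base cases: step(0)=2, step(1)=3, step(2)=5, step(3)=8, step(4)=13, step(5)=21, step(6)=34, ..., step(7)=55

Answer: 55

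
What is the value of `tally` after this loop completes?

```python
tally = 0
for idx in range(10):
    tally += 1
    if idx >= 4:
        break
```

Loop breaks when idx reaches 4, tally is 5
`tally` takes the values: 0 → 1 → 2 → 3 → 4 → 5

Answer: 5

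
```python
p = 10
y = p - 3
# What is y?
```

Trace:
`p = 10` → p = 10
`y = p - 3` → y = 7
So y = 7

Answer: 7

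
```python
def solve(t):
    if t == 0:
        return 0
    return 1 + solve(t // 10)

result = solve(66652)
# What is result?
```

Count of digits of 66652: 5

Answer: 5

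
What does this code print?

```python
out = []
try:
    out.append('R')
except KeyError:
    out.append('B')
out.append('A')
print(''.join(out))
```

Execution trace: 'R' (try body, no exception) → 'A' (after the try/except). Output: RA

Answer: RA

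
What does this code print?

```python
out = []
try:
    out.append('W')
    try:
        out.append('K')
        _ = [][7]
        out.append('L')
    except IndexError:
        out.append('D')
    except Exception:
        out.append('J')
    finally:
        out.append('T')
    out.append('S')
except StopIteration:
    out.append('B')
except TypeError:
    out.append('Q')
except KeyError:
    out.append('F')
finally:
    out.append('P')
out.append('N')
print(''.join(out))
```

Execution trace: 'W' (try body) → 'K' (inner try body) → 'D' (inner except IndexError) → 'T' (inner finally) → 'S' (try body, no exception) → 'P' (finally) → 'N' (after the try/except). Output: WKDTSPN

Answer: WKDTSPN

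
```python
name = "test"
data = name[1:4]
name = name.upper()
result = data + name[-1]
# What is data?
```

Trace:
`name = "test"` → name = 'test'
`data = name[1:4]` → data = 'est'
`name = name.upper()` → name = 'TEST'
`result = data + name[-1]` → result = 'estT'
So data = 'est'

Answer: 'est'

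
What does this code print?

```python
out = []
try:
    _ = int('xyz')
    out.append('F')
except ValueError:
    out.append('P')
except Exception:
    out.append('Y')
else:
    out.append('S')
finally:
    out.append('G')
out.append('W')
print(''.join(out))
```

Execution trace: 'P' (except ValueError) → 'G' (finally) → 'W' (after the try/except). Output: PGW

Answer: PGW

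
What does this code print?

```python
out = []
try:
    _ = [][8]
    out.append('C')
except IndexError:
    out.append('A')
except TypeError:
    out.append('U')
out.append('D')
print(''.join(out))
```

Execution trace: 'A' (except IndexError) → 'D' (after the try/except). Output: AD

Answer: AD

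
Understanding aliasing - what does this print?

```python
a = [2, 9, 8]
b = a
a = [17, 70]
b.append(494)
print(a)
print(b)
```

Key concept: rebinding vs mutation: a is rebound to a new list, b still points at the original.
Step by step:
`a = [2, 9, 8]` → a = [2, 9, 8]
`b = a` → b = [2, 9, 8] (same object as a)
`a = [17, 70]` → a = [17, 70]
`b.append(494)` → b = [2, 9, 8, 494]
`print(a)` → prints [17, 70]
`print(b)` → prints [2, 9, 8, 494]

Answer:
[17, 70]
[2, 9, 8, 494]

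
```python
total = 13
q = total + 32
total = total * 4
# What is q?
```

Trace:
`total = 13` → total = 13
`q = total + 32` → q = 45
`total = total * 4` → total = 52
So q = 45

Answer: 45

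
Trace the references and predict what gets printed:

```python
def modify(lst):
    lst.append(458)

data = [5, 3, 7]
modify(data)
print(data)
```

Key concept: function modifies passed list.
Step by step:
`data = [5, 3, 7]` → data = [5, 3, 7]
`modify(data)` → data = [5, 3, 7, 458]
`print(data)` → prints [5, 3, 7, 458]

Answer: [5, 3, 7, 458]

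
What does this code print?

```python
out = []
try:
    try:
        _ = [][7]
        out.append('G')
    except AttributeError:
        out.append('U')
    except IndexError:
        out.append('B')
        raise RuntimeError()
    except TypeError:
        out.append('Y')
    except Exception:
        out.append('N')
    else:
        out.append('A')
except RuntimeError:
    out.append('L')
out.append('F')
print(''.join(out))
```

Execution trace: 'B' (inner except IndexError) → 'L' (outer except RuntimeError) → 'F' (after the try/except). Output: BLF

Answer: BLF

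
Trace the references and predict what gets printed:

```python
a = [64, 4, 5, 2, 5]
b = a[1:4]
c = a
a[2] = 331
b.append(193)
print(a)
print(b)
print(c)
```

Key concept: slice vs alias.
Step by step:
`a = [64, 4, 5, 2, 5]` → a = [64, 4, 5, 2, 5]
`b = a[1:4]` → b = [4, 5, 2]
`c = a` → c = [64, 4, 5, 2, 5] (same object as a)
`a[2] = 331` → a = [64, 4, 331, 2, 5] (same object as c); c = [64, 4, 331, 2, 5] (same object as a)
`b.append(193)` → b = [4, 5, 2, 193]
`print(a)` → prints [64, 4, 331, 2, 5]
`print(b)` → prints [4, 5, 2, 193]
`print(c)` → prints [64, 4, 331, 2, 5]

Answer:
[64, 4, 331, 2, 5]
[4, 5, 2, 193]
[64, 4, 331, 2, 5]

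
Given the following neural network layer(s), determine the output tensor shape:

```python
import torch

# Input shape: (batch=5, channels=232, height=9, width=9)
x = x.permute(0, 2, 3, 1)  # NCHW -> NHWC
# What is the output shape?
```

Input: (5, 232, 9, 9) -> Output: (5, 9, 9, 232)

Answer: (5, 9, 9, 232)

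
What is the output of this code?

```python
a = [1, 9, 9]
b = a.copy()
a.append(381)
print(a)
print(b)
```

Key concept: list.copy() creates independent copy.
Step by step:
`a = [1, 9, 9]` → a = [1, 9, 9]
`b = a.copy()` → b = [1, 9, 9]
`a.append(381)` → a = [1, 9, 9, 381]
`print(a)` → prints [1, 9, 9, 381]
`print(b)` → prints [1, 9, 9]

Answer:
[1, 9, 9, 381]
[1, 9, 9]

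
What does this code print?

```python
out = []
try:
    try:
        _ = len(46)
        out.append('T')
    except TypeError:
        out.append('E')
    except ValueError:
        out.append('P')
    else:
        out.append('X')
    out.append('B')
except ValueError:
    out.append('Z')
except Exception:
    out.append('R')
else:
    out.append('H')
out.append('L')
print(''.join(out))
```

Execution trace: 'E' (inner except TypeError) → 'B' (try body, no exception) → 'H' (else) → 'L' (after the try/except). Output: EBHL

Answer: EBHL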